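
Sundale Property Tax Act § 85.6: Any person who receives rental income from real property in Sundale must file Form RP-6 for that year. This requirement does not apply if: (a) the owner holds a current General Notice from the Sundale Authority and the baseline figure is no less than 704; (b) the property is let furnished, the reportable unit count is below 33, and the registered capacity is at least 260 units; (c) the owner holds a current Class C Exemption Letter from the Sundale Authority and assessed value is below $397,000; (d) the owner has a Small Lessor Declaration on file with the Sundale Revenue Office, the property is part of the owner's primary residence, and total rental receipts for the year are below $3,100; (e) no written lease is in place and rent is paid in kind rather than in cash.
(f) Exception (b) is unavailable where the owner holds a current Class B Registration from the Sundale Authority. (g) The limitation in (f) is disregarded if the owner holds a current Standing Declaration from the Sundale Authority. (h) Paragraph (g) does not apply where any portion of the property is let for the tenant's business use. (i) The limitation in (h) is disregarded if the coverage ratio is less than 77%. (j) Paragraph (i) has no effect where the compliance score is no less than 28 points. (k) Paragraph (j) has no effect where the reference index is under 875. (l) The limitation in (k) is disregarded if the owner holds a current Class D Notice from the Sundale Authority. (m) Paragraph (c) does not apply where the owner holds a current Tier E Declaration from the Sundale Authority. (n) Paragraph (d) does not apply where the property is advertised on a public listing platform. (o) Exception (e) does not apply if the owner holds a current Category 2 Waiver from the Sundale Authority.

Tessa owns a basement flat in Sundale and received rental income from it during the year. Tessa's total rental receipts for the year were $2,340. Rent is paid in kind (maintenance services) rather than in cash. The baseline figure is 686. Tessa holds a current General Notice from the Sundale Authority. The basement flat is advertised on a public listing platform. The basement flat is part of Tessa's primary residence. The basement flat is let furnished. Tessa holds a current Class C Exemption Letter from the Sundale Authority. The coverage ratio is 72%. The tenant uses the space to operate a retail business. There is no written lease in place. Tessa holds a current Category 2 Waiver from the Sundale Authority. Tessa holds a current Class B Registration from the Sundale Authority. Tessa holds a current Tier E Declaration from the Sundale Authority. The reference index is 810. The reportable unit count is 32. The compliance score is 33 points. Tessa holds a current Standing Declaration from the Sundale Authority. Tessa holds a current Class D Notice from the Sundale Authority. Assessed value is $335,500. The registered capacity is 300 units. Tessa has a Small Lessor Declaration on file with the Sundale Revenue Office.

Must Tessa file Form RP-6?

Exception (a) requires that the baseline figure is no less than 704; but the baseline figure is 686, short of 704, so (a) is unavailable.
Exception (b)'s conditions are all satisfied: the property is let furnished; the reportable unit count is 32, below the 33 limit; the registered capacity is 300 units, meeting the 260 units threshold. However, paragraphs (f)–(l) must be considered: (f) operates against (b): a current Class B Registration is held. (g) would limit (f) — a current Standing Declaration is held — but (h) sets (g) aside: (h) operates against (g): the space is let for business use. (i) is triggered (the coverage ratio is 72%, less than the 77% limit), but is displaced by (j): (j) operates against (i): the compliance score is 33 points, meeting the 28 points threshold. (k) is engaged (the reference index is 810, under the 875 limit), but is displaced by (l): (l) operates against (k): a current Class D Notice is held. So (b) is unavailable.
All of (c)'s requirements are met (a current Class C Exemption Letter is held; assessed value is $335,500, below the $397,000 limit). But: (m) operates against (c): a current Tier E Declaration is held. Exception (c) does not apply.
Exception (d)'s conditions are all satisfied: a Small Lessor Declaration is on file; the basement flat is part of the primary residence; total rental receipts for the year are $2,340, below the $3,100 limit. However, paragraph (n) must be considered: (n) operates against (d): the property is publicly advertised. (d) is therefore removed.
Exception (e) is satisfied on its face — there is no written lease; rent is paid in kind. But applying paragraph (o): (o) operates against (e): a current Category 2 Waiver is held. (e) is therefore removed.
None of the exceptions is available; § 85.6 applies in full.

Yes — Tessa must file Form RP-6.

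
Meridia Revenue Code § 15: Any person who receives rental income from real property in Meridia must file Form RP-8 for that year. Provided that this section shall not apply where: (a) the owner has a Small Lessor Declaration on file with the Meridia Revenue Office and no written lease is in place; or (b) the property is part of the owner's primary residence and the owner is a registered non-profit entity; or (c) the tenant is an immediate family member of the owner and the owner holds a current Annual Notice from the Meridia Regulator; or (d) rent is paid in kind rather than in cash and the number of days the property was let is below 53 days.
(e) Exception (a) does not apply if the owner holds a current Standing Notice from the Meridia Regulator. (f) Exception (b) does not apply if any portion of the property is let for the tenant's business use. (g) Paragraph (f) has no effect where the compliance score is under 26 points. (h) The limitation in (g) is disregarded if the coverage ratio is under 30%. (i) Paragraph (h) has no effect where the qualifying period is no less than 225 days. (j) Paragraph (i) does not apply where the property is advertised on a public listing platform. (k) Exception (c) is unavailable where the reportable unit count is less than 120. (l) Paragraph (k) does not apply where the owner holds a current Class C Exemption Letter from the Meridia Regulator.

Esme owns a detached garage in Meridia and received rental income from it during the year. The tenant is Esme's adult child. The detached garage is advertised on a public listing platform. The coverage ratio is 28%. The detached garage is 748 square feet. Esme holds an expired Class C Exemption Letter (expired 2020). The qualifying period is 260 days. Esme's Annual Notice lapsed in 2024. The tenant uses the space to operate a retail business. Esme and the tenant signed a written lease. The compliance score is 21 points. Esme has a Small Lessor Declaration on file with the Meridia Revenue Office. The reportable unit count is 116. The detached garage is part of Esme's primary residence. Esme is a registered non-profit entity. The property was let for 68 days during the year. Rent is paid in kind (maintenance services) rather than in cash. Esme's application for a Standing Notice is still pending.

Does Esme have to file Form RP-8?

Yes — Esme must file Form RP-8.

Exception (a) fails — a written lease is in place.
Exception (b): the detached garage is part of the primary residence; Esme is a registered non-profit — every condition holds. But: (f) operates against (b): the space is let for business use. (g) is engaged (the compliance score is 21 points, under the 26 points limit), but is set aside by (h): (h) is engaged — the coverage ratio is 28%, under the 30% limit. (i) would limit (h) — the qualifying period is 260 days, meeting the 225 days threshold — but (j) sets (i) aside: (j) is triggered — the property is publicly advertised. (b) is therefore removed.
Exception (c) fails — there is no Annual Notice in force.
Exception (d) does not apply: the number of days the property was let is 68 days, not below 53 days.
No exception is made out. Esme falls within the general rule.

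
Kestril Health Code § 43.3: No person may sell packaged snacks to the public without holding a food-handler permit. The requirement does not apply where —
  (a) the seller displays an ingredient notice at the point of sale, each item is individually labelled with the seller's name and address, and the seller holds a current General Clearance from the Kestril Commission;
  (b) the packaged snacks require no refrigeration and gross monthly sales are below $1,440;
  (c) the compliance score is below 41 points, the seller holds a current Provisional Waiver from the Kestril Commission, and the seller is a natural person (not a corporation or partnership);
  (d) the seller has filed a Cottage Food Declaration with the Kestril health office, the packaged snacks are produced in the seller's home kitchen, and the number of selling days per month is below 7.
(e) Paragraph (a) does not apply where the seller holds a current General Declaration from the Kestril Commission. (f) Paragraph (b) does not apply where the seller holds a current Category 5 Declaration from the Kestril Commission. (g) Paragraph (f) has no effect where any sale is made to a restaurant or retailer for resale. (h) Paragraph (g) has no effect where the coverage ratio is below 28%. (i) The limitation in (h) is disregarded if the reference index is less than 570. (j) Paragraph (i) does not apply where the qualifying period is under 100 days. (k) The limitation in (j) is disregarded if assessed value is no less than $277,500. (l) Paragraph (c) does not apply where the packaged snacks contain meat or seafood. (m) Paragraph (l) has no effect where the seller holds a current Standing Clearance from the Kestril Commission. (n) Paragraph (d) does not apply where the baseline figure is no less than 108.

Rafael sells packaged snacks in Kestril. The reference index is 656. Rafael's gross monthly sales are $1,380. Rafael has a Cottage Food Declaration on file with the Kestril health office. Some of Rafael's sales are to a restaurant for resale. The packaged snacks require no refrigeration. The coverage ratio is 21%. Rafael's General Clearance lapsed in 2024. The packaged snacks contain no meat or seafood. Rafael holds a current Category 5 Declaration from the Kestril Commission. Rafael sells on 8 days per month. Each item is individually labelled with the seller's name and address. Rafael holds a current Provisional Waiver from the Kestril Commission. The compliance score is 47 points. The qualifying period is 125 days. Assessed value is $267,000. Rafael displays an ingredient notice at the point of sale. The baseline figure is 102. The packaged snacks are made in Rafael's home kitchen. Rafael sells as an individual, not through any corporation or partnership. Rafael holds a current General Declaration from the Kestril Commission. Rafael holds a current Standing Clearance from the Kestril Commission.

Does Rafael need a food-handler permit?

Yes — Rafael must hold a food-handler permit.

Exception (a) fails — there is no General Clearance in force.
Exception (b) is satisfied on its face — the packaged snacks are shelf-stable; gross monthly sales are $1,380, below the $1,440 limit. But applying paragraphs (f)–(k): (f) operates — a current Category 5 Declaration is held. (g) would limit (f) — some sales are to a restaurant for resale — but (h) sets (g) aside: (h) applies — the coverage ratio is 21%, below the 28% limit. (i), which would lift (h), is not triggered — the reference index is 656, not less than 570. (b) is therefore removed.
Exception (c) requires that the compliance score is below 41 points; but the compliance score is 47 points, not below 41 points, so (c) is unavailable.
Exception (d) requires that the number of selling days per month is below 7; but the number of selling days per month is 8, not below 7, so (d) is unavailable.
None of the exceptions is available; § 43.3 applies in full.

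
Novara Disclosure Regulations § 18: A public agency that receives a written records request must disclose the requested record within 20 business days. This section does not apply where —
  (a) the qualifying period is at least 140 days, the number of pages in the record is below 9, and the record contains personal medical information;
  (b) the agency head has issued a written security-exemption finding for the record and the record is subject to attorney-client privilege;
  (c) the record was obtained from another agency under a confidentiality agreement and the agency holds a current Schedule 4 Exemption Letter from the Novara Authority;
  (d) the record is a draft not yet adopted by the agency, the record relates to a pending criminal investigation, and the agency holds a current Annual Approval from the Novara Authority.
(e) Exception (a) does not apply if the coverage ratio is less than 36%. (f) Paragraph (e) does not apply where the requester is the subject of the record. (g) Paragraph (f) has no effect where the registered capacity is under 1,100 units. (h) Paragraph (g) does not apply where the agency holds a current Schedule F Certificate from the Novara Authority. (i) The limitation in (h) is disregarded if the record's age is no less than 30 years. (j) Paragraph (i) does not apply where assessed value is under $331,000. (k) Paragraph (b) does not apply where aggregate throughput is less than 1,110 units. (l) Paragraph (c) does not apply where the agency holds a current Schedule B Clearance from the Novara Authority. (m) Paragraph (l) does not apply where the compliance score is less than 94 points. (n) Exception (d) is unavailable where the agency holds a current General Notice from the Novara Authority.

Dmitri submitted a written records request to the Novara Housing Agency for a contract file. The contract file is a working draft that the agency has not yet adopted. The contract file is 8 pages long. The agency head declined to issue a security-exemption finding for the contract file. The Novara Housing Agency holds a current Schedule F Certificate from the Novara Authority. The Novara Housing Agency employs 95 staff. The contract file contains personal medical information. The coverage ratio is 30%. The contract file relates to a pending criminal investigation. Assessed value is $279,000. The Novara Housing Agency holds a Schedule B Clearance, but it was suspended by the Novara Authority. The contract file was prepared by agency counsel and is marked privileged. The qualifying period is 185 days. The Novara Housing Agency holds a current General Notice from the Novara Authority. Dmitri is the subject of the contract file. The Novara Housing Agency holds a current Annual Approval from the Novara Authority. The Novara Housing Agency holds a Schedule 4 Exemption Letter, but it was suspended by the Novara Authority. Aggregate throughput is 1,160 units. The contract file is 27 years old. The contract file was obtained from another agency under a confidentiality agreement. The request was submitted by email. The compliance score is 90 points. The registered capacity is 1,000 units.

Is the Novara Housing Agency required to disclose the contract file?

No — exception (a) applies; the Novara Housing Agency is not required to disclose the contract file.

All of (a)'s requirements are met (the qualifying period is 185 days, meeting the 140 days threshold; the number of pages in the record is 8, below the 9 limit; the contract file contains personal medical information). Applying paragraphs (e)–(j): (e) would limit (a) — the coverage ratio is 30%, less than the 36% limit — but (f) sets (e) aside: (f) operates against (e): Dmitri is the subject of the contract file. (g) applies (the registered capacity is 1,000 units, under the 1,100 units limit), but is displaced by (h): (h) is engaged — a current Schedule F Certificate is held. (i), which would lift (h), is not engaged — the record's age is 27 years, short of 30 years. Exception (a) stands.
Exception (b) fails — the agency head declined to issue a security-exemption finding.
Exception (c) fails — there is no Schedule 4 Exemption Letter in force.
Exception (d): the contract file is an unadopted draft; the contract file relates to a pending investigation; a current Annual Approval is held — every condition holds. Turning to paragraph (n): (n) operates against (d): a current General Notice is held. Exception (d) does not apply.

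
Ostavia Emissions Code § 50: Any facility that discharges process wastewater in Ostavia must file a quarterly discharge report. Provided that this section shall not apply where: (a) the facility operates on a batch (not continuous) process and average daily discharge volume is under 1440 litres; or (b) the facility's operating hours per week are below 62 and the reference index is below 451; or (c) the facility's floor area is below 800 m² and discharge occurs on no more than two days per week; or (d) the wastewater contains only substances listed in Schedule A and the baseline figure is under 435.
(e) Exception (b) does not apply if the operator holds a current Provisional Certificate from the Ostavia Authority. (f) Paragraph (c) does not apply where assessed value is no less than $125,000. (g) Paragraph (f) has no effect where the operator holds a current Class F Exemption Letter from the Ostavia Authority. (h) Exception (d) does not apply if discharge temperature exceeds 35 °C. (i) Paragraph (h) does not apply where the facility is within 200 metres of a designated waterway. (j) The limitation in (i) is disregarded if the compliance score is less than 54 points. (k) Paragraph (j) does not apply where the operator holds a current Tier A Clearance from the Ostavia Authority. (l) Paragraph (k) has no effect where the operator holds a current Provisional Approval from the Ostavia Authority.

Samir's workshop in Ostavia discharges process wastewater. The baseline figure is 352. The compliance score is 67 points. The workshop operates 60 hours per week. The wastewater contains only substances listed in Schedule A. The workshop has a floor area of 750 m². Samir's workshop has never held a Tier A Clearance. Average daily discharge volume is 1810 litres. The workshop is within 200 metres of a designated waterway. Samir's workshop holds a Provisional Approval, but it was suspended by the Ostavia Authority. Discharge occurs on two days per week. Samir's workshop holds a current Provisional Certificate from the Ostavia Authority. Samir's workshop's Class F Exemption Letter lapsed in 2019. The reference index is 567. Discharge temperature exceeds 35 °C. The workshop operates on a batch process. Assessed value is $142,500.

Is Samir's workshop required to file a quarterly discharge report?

No — exception (d) applies; Samir's workshop is not required to file a quarterly discharge report.

Exception (a) requires that average daily discharge volume is under 1440 litres; but average daily discharge volume is 1810 litres, not under 1440 litres, so (a) is unavailable.
Exception (b) fails — the reference index is 567, not below 451.
Exception (c)'s conditions are all satisfied: the facility's floor area is 750 m², below the 800 m² limit; discharge occurs on no more than two days per week. But: (f) operates against (c): assessed value is $142,500, meeting the $125,000 threshold. (g) does not operate here (no current Class F Exemption Letter is held), so (f) stands. (c) is therefore removed.
Exception (d) is satisfied on its face — the wastewater is Schedule-A-only; the baseline figure is 352, under the 435 limit. As to paragraphs (h)–(l): (h) would limit (d) — discharge temperature exceeds 35 °C — but (i) sets (h) aside: (i) is engaged — the workshop is within 200 m of a designated waterway. (j), which would lift (i), is not triggered — the compliance score is 67 points, not less than 54 points. Exception (d) stands.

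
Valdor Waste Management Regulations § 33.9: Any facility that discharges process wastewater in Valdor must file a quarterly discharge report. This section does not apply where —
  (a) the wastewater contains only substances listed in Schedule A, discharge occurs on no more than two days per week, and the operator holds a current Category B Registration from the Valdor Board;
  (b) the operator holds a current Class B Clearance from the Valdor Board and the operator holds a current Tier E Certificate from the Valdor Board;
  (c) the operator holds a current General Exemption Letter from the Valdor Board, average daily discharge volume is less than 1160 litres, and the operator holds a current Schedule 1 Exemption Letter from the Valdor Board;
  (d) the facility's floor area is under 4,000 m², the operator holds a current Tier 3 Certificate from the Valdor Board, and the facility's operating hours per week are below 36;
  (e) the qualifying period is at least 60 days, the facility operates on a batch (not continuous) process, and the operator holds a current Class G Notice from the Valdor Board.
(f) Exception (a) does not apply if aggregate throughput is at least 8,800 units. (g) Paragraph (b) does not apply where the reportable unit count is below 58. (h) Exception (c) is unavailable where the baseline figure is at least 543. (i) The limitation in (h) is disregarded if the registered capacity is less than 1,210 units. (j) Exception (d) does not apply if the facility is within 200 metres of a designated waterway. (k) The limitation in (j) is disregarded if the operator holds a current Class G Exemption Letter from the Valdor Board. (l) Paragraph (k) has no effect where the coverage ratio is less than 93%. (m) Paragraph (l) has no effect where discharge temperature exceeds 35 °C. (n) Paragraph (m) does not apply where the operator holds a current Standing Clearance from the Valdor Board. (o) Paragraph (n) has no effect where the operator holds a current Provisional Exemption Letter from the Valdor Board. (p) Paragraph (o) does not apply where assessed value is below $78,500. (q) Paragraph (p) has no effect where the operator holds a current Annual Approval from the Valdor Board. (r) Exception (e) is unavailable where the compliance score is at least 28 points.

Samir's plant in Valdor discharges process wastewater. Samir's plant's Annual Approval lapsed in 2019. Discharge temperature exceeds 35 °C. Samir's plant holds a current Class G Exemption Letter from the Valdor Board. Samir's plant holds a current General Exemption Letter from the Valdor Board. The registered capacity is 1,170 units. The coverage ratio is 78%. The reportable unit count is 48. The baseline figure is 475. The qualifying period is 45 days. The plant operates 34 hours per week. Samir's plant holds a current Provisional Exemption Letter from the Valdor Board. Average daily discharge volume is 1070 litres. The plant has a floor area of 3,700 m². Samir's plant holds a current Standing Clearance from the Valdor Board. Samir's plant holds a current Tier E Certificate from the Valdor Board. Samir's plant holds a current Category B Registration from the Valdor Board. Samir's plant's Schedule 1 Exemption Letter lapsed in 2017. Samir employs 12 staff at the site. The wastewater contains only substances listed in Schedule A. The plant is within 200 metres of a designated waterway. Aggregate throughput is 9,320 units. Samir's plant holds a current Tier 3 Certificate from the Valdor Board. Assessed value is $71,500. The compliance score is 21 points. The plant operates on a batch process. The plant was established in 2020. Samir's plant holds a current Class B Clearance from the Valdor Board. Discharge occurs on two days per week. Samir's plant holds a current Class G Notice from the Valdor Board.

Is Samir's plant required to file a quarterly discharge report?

Exception (a): the wastewater is Schedule-A-only; discharge occurs on no more than two days per week; a current Category B Registration is held — every condition holds. But: (f) applies — aggregate throughput is 9,320 units, meeting the 8,800 units threshold. So (a) is unavailable.
All of (b)'s requirements are met (a current Class B Clearance is held; a current Tier E Certificate is held). But applying paragraph (g): (g) operates against (b): the reportable unit count is 48, below the 58 limit. (b) is therefore removed.
Exception (c) requires that the operator holds a current Schedule 1 Exemption Letter from the Valdor Board; but no current Schedule 1 Exemption Letter is held, so (c) is unavailable.
All of (d)'s requirements are met (the facility's floor area is 3,700 m², under the 4,000 m² limit; a current Tier 3 Certificate is held; the facility's operating hours per week are 34, below the 36 limit). But applying paragraphs (j)–(q): (j) is engaged — the plant is within 200 m of a designated waterway. (k) operates (a current Class G Exemption Letter is held), but yields to (l): (l) operates against (k): the coverage ratio is 78%, less than the 93% limit. (m) would limit (l) — discharge temperature exceeds 35 °C — but (n) sets (m) aside: (n) operates — a current Standing Clearance is held. (o) would limit (n) — a current Provisional Exemption Letter is held — but (p) sets (o) aside: (p) is triggered — assessed value is $71,500, below the $78,500 limit. (q), which would lift (p), does not operate here — no current Annual Approval is held. (d) is therefore removed.
Exception (e) fails — the qualifying period is 45 days, short of 60 days.
No exception is made out. Samir's plant falls within the general rule.

Yes — Samir's plant must file a quarterly discharge report.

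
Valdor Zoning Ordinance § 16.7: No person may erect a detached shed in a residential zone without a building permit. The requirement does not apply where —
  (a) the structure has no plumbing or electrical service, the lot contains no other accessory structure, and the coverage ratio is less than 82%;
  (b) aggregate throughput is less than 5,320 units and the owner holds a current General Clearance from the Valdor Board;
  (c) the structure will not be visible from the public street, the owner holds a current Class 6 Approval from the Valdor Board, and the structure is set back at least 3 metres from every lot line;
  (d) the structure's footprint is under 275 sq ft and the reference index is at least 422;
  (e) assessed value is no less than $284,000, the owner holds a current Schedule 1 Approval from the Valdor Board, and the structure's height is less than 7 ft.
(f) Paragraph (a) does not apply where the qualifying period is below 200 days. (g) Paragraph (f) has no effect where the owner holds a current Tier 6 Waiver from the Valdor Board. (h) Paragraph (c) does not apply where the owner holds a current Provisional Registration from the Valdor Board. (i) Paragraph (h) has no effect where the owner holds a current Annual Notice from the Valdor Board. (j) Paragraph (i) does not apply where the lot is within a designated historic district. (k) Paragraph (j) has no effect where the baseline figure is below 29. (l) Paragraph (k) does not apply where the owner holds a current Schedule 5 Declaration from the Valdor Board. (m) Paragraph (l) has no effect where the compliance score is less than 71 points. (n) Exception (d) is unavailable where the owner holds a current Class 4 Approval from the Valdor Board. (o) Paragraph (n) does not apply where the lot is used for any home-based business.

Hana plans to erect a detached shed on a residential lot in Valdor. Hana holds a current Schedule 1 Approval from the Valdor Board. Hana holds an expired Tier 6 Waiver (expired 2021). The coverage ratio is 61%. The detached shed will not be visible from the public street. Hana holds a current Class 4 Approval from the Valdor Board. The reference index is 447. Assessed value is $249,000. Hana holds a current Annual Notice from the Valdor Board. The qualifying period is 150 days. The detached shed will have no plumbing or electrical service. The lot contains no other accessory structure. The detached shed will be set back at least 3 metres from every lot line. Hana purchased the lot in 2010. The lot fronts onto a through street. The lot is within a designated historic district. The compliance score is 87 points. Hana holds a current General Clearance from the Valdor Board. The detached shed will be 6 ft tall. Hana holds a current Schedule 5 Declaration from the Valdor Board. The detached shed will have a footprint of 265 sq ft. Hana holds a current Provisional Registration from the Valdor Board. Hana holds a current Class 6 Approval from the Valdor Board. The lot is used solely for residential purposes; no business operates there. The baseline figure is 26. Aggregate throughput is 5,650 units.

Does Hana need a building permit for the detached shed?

Yes — Hana must obtain a building permit.

All of (a)'s requirements are met (there is no plumbing or electrical service; the lot has no other accessory structure; the coverage ratio is 61%, less than the 82% limit). Turning to paragraphs (f)–(g): (f) is engaged — the qualifying period is 150 days, below the 200 days limit. (g), which would lift (f), is not engaged — no current Tier 6 Waiver is held. Exception (a) does not apply.
Exception (b) requires that aggregate throughput is less than 5,320 units; but aggregate throughput is 5,650 units, not less than 5,320 units, so (b) is unavailable.
Exception (c)'s conditions are all satisfied: the structure will not be visible from the street; a current Class 6 Approval is held; the setback is at least 3 m on every side. But applying paragraphs (h)–(m): (h) operates against (c): a current Provisional Registration is held. (i) operates (a current Annual Notice is held), but yields to (j): (j) is triggered — the lot is in a historic district. (k) is engaged (the baseline figure is 26, below the 29 limit), but yields to (l): (l) operates against (k): a current Schedule 5 Declaration is held. (m) is not engaged (the compliance score is 87 points, not less than 71 points), so (l) stands. (c) is therefore removed.
All of (d)'s requirements are met (the structure's footprint is 265 sq ft, under the 275 sq ft limit; the reference index is 447, meeting the 422 threshold). Turning to paragraphs (n)–(o): (n) operates against (d): a current Class 4 Approval is held. (o) is inapplicable (the lot is solely residential), so (n) stands. (d) is therefore removed.
Exception (e) does not apply: assessed value is $249,000, short of $284,000.
Every exception is unavailable, so the rule governs.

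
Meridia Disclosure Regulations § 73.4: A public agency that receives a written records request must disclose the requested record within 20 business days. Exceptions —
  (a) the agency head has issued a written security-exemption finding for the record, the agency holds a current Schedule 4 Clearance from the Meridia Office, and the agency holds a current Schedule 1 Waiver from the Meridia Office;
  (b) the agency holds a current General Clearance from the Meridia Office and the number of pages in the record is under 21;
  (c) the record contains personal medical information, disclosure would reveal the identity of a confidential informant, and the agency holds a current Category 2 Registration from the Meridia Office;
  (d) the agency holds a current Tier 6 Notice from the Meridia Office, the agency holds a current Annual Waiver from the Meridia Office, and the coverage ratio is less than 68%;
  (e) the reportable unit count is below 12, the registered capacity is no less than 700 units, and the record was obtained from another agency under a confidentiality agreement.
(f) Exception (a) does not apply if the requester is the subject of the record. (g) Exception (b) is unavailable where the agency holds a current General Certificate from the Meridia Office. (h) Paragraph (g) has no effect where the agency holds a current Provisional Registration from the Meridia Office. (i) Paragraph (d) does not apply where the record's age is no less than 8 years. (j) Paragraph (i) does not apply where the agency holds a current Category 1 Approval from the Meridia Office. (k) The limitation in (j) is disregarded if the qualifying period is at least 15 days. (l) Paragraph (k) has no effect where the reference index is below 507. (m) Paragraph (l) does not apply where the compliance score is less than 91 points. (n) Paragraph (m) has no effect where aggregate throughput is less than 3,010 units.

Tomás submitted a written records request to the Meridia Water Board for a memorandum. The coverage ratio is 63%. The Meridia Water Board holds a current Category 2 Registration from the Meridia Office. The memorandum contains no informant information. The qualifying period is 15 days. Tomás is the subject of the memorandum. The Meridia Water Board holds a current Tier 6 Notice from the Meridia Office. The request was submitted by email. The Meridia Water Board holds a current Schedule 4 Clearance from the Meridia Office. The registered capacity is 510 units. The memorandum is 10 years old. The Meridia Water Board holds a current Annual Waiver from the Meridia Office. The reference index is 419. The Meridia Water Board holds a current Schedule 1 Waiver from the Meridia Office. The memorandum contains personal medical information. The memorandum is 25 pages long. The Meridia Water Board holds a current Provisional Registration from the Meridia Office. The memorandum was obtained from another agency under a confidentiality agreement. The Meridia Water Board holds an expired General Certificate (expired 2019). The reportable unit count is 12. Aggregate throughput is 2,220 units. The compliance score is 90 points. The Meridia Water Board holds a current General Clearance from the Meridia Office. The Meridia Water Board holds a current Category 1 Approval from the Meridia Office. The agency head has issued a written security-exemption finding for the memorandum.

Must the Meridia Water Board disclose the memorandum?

No — exception (d) applies; the Meridia Water Board is not required to disclose the memorandum.

Exception (a)'s conditions are all satisfied: a written security-exemption finding has been issued; a current Schedule 4 Clearance is held; a current Schedule 1 Waiver is held. But applying paragraph (f): (f) operates against (a): Tomás is the subject of the memorandum. Exception (a) does not apply.
Exception (b) fails — the number of pages in the record is 25, not under 21.
Exception (c) does not apply: the memorandum contains no informant information.
Exception (d): a current Tier 6 Notice is held; a current Annual Waiver is held; the coverage ratio is 63%, less than the 68% limit — every condition holds. Under paragraphs (i)–(n): (i) applies (the record's age is 10 years, meeting the 8 years threshold), but is set aside by (j): (j) operates — a current Category 1 Approval is held. (k) would limit (j) — the qualifying period is 15 days, meeting the 15 days threshold — but (l) sets (k) aside: (l) is engaged — the reference index is 419, below the 507 limit. (m) is triggered (the compliance score is 90 points, less than the 91 points limit), but is overridden by (n): (n) operates against (m): aggregate throughput is 2,220 units, less than the 3,010 units limit. So (d) applies.
Exception (e) does not apply: the reportable unit count is 12, not below 12.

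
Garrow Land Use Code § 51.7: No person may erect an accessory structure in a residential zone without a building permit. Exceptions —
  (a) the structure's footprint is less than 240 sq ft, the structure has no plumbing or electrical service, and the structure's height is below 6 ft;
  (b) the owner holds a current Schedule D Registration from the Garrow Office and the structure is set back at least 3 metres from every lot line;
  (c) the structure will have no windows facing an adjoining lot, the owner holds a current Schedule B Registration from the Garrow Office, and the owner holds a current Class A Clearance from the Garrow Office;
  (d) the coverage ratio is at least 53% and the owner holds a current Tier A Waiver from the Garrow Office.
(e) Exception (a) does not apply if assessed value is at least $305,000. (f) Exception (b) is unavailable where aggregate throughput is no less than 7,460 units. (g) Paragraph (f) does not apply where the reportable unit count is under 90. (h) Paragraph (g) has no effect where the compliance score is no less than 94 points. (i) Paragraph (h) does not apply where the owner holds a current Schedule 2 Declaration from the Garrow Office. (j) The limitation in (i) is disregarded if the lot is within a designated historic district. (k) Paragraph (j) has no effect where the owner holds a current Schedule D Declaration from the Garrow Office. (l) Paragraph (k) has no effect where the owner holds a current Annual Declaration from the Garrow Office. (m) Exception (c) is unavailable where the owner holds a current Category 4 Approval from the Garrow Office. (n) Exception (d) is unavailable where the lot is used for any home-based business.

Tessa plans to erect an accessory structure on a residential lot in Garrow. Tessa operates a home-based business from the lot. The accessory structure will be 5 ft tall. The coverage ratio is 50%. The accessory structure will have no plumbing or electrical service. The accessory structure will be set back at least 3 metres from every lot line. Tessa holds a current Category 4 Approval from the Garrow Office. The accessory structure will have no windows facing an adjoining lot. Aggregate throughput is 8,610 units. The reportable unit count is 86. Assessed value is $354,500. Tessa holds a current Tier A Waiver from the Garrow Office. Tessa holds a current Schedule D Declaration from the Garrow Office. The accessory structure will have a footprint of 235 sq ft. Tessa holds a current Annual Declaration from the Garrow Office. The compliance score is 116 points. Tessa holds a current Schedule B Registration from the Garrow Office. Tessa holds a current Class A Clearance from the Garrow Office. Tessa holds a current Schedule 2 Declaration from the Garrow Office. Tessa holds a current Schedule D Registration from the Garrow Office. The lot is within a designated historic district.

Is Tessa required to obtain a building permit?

Yes — Tessa must obtain a building permit.

Exception (a) is satisfied on its face — the structure's footprint is 235 sq ft, less than the 240 sq ft limit; there is no plumbing or electrical service; the structure's height is 5 ft, below the 6 ft limit. However, paragraph (e) must be considered: (e) is engaged — assessed value is $354,500, meeting the $305,000 threshold. Exception (a) does not apply.
Exception (b): a current Schedule D Registration is held; the setback is at least 3 m on every side — every condition holds. But applying paragraphs (f)–(l): (f) operates against (b): aggregate throughput is 8,610 units, meeting the 7,460 units threshold. (g) would limit (f) — the reportable unit count is 86, under the 90 limit — but (h) sets (g) aside: (h) operates against (g): the compliance score is 116 points, meeting the 94 points threshold. (i) would limit (h) — a current Schedule 2 Declaration is held — but (j) sets (i) aside: (j) operates against (i): the lot is in a historic district. (k) would limit (j) — a current Schedule D Declaration is held — but (l) sets (k) aside: (l) operates against (k): a current Annual Declaration is held. So (b) is unavailable.
Exception (c)'s conditions are all satisfied: no windows face an adjoining lot; a current Schedule B Registration is held; a current Class A Clearance is held. However, paragraph (m) must be considered: (m) applies — a current Category 4 Approval is held. Exception (c) does not apply.
Exception (d) fails — the coverage ratio is 50%, short of 53%.
No exception applies. The general rule governs.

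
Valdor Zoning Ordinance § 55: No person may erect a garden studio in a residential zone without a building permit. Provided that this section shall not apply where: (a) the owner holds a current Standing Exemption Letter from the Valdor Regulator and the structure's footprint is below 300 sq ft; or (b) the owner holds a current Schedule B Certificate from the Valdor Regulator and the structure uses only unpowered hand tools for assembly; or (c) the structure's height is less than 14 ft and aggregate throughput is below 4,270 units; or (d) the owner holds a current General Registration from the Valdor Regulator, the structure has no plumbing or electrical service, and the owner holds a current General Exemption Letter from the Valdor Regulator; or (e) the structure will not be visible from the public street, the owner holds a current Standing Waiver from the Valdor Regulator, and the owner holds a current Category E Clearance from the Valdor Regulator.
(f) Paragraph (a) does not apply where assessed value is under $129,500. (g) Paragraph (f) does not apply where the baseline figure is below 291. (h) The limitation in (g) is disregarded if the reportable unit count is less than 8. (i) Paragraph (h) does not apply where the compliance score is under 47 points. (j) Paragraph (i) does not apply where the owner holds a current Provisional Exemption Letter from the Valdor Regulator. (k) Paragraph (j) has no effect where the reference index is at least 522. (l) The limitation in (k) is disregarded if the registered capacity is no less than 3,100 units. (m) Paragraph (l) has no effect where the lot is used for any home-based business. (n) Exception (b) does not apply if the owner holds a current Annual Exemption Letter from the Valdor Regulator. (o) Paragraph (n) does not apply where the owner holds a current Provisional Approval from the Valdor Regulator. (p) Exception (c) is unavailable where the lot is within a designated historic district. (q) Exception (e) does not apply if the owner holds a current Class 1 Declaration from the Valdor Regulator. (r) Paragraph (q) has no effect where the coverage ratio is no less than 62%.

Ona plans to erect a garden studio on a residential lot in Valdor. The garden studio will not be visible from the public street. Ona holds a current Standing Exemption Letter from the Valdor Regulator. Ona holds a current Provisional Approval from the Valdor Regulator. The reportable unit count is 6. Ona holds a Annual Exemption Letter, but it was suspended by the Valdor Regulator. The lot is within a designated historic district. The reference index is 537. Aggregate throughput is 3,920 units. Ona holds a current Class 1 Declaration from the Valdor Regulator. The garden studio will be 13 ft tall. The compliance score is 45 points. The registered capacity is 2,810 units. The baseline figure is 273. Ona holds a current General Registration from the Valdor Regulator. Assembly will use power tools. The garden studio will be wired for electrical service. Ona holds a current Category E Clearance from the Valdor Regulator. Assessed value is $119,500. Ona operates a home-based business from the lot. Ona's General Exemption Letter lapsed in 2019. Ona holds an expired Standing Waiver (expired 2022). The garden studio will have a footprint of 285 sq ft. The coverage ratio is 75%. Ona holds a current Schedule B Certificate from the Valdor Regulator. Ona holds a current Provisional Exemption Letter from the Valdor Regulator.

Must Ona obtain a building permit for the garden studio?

All of (a)'s requirements are met (a current Standing Exemption Letter is held; the structure's footprint is 285 sq ft, below the 300 sq ft limit). Considering the limiting provisions: (f) is engaged (assessed value is $119,500, under the $129,500 limit), but is itself disapplied by (g): (g) operates against (f): the baseline figure is 273, below the 291 limit. (h) operates (the reportable unit count is 6, less than the 8 limit), but is displaced by (i): (i) operates against (h): the compliance score is 45 points, under the 47 points limit. (j) is triggered (a current Provisional Exemption Letter is held), but is displaced by (k): (k) operates against (j): the reference index is 537, meeting the 522 threshold. (l) is not engaged (the registered capacity is 2,810 units, short of 3,100 units), so (k) stands. (a) remains available.
Exception (b) does not apply: assembly uses power tools.
Exception (c): the structure's height is 13 ft, less than the 14 ft limit; aggregate throughput is 3,920 units, below the 4,270 units limit — every condition holds. Turning to paragraph (p): (p) is engaged — the lot is in a historic district. (c) is therefore removed.
Exception (d) requires that the structure has no plumbing or electrical service; but electrical service is planned, so (d) is unavailable.
Exception (e) requires that the owner holds a current Standing Waiver from the Valdor Regulator; but the Standing Waiver is not current, so (e) is unavailable.

No — exception (a) applies; Ona does not need a building permit.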